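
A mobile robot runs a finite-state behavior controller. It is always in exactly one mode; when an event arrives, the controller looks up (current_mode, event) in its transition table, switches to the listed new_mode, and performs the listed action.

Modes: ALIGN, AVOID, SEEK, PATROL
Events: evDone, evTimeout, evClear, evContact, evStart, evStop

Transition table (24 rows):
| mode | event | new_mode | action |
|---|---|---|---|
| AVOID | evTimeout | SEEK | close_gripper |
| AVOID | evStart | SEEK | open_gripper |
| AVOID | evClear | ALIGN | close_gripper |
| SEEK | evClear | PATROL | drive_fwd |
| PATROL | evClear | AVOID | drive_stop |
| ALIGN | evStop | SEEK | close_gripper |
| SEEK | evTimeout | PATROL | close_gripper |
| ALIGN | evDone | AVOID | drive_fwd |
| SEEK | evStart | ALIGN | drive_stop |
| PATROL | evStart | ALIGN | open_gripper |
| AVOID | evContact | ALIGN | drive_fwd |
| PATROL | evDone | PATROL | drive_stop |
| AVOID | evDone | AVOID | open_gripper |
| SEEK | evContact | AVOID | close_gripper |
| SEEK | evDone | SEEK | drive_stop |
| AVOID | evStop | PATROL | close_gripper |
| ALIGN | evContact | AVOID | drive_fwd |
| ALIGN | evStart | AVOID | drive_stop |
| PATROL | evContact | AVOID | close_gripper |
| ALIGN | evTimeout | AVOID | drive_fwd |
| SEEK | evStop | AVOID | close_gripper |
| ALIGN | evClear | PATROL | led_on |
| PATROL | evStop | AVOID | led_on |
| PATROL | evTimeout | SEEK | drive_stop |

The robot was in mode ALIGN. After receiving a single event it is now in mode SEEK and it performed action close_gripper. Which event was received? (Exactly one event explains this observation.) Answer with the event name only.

evStop

try evDone: (ALIGN, evDone) → (AVOID, drive_fwd)
try evTimeout: (ALIGN, evTimeout) → (AVOID, drive_fwd)
try evClear: (ALIGN, evClear) → (PATROL, led_on)
try evContact: (ALIGN, evContact) → (AVOID, drive_fwd)
try evStart: (ALIGN, evStart) → (AVOID, drive_stop)
try evStop: (ALIGN, evStop) → (SEEK, close_gripper)  ← matches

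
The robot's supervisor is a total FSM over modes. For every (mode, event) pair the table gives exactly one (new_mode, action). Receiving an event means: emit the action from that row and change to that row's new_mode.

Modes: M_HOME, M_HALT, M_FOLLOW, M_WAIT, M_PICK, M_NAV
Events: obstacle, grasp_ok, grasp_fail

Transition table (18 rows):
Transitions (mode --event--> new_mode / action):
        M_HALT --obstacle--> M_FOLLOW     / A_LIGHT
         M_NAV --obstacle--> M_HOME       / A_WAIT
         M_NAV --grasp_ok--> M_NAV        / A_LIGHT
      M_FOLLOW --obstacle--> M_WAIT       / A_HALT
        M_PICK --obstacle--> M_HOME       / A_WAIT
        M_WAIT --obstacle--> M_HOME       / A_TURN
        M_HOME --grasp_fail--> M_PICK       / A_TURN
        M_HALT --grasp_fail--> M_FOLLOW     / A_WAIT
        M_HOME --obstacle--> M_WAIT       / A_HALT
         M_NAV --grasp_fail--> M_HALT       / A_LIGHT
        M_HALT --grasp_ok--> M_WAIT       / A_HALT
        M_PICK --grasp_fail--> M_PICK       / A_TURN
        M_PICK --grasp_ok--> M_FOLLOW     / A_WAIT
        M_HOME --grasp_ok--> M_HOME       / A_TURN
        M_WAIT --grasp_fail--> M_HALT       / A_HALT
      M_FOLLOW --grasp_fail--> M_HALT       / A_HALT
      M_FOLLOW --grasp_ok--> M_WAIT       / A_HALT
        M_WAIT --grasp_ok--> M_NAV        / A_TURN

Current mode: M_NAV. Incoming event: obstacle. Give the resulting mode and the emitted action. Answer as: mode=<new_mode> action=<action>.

mode=M_HOME action=A_WAIT

current mode = M_NAV; filter table to that mode:
  (M_NAV, obstacle) → (M_HOME, A_WAIT)  ← event matches
  (M_NAV, grasp_ok) → (M_NAV, A_LIGHT)
  (M_NAV, grasp_fail) → (M_HALT, A_LIGHT)
event = obstacle selects (M_HOME, A_WAIT)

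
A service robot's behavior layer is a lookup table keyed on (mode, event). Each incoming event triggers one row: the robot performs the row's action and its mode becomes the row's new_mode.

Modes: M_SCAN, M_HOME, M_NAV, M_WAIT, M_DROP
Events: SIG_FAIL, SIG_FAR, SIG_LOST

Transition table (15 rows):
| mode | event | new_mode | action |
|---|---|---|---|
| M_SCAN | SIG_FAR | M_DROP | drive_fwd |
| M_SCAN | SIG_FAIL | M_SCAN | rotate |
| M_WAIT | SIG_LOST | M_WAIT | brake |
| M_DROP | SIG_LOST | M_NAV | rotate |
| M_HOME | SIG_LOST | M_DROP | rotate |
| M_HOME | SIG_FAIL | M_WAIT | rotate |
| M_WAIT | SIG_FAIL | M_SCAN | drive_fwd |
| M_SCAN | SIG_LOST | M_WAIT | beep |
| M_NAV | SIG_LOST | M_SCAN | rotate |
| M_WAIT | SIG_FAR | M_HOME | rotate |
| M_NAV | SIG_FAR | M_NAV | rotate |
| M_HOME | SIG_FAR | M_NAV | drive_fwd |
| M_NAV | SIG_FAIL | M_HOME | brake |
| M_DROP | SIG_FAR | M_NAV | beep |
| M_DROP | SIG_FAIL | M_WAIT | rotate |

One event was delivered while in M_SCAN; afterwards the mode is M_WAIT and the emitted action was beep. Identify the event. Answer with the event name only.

try SIG_FAIL: (M_SCAN, SIG_FAIL) → (M_SCAN, rotate)
try SIG_FAR: (M_SCAN, SIG_FAR) → (M_DROP, drive_fwd)
try SIG_LOST: (M_SCAN, SIG_LOST) → (M_WAIT, beep)  ← matches

SIG_LOST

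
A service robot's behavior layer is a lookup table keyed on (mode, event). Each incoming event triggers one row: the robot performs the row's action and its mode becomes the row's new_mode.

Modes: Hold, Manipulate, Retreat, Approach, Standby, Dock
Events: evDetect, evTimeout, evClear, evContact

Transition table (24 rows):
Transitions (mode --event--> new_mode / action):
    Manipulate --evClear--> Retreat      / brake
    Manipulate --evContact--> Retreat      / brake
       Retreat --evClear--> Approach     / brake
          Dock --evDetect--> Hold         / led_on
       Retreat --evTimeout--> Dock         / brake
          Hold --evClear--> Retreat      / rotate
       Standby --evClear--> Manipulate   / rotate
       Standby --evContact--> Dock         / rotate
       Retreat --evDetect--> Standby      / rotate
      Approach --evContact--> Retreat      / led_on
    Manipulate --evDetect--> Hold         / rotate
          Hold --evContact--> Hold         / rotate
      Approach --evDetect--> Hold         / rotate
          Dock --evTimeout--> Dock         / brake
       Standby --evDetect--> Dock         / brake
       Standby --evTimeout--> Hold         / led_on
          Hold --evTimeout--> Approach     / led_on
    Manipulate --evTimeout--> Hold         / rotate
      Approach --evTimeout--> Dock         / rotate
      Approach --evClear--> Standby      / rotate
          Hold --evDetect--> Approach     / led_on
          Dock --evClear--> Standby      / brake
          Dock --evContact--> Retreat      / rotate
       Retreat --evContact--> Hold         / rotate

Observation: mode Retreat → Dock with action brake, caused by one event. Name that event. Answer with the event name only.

try evDetect: (Retreat, evDetect) → (Standby, rotate)
try evTimeout: (Retreat, evTimeout) → (Dock, brake)  ← matches
try evClear: (Retreat, evClear) → (Approach, brake)
try evContact: (Retreat, evContact) → (Hold, rotate)

evTimeout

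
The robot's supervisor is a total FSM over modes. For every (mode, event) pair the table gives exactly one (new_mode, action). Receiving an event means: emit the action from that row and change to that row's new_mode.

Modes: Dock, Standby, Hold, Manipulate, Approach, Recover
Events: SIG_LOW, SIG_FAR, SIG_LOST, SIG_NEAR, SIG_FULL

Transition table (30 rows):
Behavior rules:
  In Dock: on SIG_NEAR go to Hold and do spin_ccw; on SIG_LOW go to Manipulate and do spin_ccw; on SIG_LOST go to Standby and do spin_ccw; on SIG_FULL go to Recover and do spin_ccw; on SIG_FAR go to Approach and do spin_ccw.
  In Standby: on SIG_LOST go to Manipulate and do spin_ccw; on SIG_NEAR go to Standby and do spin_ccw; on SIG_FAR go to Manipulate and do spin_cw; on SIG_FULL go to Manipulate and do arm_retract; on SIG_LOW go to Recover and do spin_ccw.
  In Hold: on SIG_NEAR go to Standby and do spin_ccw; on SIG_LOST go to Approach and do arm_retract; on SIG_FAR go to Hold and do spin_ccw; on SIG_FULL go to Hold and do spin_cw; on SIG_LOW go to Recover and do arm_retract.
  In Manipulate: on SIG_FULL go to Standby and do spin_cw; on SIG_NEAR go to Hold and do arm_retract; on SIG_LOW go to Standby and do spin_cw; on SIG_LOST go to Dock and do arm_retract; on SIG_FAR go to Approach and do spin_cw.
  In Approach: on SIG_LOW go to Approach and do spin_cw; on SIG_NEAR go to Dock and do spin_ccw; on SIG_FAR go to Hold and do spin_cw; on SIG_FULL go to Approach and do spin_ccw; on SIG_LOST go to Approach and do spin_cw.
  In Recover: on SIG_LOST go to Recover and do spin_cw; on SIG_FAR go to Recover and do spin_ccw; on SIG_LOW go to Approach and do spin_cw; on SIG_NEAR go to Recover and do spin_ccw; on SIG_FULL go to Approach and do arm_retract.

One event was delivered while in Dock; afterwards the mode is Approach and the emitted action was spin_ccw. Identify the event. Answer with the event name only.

try SIG_LOW: (Dock, SIG_LOW) → (Manipulate, spin_ccw)
try SIG_FAR: (Dock, SIG_FAR) → (Approach, spin_ccw)  ← matches
try SIG_LOST: (Dock, SIG_LOST) → (Standby, spin_ccw)
try SIG_NEAR: (Dock, SIG_NEAR) → (Hold, spin_ccw)
try SIG_FULL: (Dock, SIG_FULL) → (Recover, spin_ccw)

SIG_FAR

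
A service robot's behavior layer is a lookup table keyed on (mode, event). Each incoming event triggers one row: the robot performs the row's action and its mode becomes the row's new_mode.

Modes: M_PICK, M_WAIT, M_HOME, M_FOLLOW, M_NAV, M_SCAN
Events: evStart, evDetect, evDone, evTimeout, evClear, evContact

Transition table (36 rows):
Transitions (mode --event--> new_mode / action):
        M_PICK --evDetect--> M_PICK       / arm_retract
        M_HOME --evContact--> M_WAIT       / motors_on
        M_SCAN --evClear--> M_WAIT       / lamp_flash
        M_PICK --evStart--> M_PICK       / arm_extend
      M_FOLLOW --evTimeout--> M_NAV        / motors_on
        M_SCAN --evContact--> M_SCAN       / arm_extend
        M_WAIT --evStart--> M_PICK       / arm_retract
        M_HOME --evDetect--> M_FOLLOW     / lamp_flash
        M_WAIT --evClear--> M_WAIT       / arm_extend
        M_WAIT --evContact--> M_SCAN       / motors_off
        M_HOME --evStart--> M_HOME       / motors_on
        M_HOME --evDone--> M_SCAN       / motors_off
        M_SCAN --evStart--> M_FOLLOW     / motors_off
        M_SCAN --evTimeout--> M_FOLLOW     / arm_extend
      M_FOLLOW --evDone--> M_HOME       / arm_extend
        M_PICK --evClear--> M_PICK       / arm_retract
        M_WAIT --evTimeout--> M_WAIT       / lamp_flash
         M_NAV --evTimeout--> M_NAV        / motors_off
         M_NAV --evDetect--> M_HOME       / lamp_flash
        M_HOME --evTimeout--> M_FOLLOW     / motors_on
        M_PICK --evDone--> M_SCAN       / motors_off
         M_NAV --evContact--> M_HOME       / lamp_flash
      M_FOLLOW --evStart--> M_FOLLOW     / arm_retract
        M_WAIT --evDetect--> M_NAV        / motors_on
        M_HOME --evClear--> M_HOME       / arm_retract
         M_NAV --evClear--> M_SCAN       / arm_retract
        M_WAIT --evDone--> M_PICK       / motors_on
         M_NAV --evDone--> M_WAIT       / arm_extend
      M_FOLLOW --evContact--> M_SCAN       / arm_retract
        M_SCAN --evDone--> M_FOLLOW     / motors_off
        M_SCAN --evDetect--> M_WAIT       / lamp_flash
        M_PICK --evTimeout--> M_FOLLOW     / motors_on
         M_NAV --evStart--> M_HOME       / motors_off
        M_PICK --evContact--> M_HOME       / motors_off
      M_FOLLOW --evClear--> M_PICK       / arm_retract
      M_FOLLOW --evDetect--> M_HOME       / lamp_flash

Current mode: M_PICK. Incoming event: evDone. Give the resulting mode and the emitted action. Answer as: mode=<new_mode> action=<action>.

current mode = M_PICK; filter table to that mode:
  (M_PICK, evDetect) → (M_PICK, arm_retract)
  (M_PICK, evStart) → (M_PICK, arm_extend)
  (M_PICK, evClear) → (M_PICK, arm_retract)
  (M_PICK, evDone) → (M_SCAN, motors_off)  ← event matches
  (M_PICK, evTimeout) → (M_FOLLOW, motors_on)
  (M_PICK, evContact) → (M_HOME, motors_off)
event = evDone selects (M_SCAN, motors_off)

mode=M_SCAN action=motors_off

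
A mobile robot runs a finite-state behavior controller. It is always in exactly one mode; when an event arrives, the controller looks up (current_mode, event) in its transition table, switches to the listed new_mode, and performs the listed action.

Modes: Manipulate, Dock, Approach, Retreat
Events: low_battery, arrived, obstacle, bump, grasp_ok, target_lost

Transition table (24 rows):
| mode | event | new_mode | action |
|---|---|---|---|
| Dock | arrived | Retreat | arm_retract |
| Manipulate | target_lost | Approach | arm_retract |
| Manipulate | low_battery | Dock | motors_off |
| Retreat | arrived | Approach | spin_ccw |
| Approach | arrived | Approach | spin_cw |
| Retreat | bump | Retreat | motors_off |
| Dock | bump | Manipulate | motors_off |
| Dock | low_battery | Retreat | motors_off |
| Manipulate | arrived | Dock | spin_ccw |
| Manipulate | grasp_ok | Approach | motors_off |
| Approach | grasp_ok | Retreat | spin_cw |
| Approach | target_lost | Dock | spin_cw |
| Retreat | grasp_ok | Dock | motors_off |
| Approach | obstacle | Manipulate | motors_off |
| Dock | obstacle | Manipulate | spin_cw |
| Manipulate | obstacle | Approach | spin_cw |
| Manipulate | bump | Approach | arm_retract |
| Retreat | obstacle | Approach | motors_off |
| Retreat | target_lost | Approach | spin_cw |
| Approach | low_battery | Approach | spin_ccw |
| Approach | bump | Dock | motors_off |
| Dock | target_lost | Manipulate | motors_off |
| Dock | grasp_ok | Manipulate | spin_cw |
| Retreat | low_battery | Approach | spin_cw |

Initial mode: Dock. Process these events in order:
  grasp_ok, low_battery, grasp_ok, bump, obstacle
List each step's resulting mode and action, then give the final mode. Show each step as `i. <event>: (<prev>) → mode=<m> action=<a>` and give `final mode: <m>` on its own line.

1. grasp_ok: (Dock) → mode=Manipulate action=spin_cw
2. low_battery: (Manipulate) → mode=Dock action=motors_off
3. grasp_ok: (Dock) → mode=Manipulate action=spin_cw
4. bump: (Manipulate) → mode=Approach action=arm_retract
5. obstacle: (Approach) → mode=Manipulate action=motors_off

final mode: Manipulate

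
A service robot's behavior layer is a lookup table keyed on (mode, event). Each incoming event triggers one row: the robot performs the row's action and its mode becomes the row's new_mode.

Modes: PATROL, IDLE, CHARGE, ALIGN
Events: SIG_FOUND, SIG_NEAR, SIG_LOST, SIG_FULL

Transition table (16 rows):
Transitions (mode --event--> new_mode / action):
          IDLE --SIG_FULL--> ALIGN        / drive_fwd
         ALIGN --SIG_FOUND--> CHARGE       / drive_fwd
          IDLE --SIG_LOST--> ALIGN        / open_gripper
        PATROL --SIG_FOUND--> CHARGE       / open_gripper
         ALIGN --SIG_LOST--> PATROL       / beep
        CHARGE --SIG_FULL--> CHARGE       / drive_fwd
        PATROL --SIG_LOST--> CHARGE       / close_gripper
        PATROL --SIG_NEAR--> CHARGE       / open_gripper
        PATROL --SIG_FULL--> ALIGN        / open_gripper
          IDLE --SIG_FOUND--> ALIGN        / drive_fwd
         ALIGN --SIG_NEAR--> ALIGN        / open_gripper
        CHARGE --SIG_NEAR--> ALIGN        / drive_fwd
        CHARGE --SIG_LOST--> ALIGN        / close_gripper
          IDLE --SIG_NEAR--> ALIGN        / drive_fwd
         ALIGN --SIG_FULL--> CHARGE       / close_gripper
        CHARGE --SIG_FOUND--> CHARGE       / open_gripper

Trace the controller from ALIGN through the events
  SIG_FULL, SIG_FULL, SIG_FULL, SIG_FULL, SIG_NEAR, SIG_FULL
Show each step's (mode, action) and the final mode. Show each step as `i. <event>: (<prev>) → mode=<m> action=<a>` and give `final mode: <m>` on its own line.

final mode: CHARGE

1. SIG_FULL: (ALIGN) → mode=CHARGE action=close_gripper
2. SIG_FULL: (CHARGE) → mode=CHARGE action=drive_fwd
3. SIG_FULL: (CHARGE) → mode=CHARGE action=drive_fwd
4. SIG_FULL: (CHARGE) → mode=CHARGE action=drive_fwd
5. SIG_NEAR: (CHARGE) → mode=ALIGN action=drive_fwd
6. SIG_FULL: (ALIGN) → mode=CHARGE action=close_gripper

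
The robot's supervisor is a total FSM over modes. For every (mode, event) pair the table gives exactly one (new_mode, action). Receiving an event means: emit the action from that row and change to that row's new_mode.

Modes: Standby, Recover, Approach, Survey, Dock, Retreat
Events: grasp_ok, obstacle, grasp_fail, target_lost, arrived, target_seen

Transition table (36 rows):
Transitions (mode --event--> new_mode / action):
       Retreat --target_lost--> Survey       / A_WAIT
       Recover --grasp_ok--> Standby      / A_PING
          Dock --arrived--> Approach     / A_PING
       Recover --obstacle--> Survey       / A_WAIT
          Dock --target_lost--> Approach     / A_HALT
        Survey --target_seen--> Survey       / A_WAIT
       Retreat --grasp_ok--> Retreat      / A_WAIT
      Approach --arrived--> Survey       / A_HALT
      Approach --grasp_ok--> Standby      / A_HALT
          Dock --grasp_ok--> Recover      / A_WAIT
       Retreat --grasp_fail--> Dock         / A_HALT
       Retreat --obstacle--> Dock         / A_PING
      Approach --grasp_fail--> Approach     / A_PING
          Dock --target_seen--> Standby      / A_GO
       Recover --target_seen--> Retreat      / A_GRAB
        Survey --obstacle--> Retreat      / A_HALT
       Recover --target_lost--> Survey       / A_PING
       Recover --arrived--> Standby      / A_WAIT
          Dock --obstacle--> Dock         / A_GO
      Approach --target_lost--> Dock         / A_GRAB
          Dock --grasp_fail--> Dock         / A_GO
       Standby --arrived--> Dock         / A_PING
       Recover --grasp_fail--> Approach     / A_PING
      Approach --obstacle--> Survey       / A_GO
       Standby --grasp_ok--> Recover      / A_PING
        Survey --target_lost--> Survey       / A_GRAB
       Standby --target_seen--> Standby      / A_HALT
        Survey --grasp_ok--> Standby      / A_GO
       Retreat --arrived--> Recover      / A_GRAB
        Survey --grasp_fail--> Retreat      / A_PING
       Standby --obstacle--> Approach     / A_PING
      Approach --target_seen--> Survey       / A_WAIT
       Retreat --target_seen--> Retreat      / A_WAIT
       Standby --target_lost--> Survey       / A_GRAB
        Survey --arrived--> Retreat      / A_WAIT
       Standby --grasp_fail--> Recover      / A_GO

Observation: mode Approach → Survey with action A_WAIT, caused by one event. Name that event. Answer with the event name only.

target_seen

try grasp_ok: (Approach, grasp_ok) → (Standby, A_HALT)
try obstacle: (Approach, obstacle) → (Survey, A_GO)
try grasp_fail: (Approach, grasp_fail) → (Approach, A_PING)
try target_lost: (Approach, target_lost) → (Dock, A_GRAB)
try arrived: (Approach, arrived) → (Survey, A_HALT)
try target_seen: (Approach, target_seen) → (Survey, A_WAIT)  ← matches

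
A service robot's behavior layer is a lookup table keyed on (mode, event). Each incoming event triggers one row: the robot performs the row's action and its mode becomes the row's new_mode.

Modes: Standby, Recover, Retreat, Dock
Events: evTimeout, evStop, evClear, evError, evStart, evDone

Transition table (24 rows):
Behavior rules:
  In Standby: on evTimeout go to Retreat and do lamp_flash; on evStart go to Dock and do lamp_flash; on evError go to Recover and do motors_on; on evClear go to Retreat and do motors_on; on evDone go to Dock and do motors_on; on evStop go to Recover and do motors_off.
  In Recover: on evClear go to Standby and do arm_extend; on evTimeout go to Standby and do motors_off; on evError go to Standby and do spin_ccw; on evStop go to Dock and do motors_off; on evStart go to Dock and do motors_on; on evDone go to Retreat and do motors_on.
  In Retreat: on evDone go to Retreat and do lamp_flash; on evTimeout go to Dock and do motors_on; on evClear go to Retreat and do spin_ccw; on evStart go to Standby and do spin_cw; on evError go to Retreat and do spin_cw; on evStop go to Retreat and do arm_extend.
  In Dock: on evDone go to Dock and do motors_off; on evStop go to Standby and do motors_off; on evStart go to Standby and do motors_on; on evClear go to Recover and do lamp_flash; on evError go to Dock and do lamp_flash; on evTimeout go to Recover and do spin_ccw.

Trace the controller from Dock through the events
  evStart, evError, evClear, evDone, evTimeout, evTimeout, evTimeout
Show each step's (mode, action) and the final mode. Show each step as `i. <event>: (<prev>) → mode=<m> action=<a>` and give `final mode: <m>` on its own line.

final mode: Retreat

1. evStart: (Dock) → mode=Standby action=motors_on
2. evError: (Standby) → mode=Recover action=motors_on
3. evClear: (Recover) → mode=Standby action=arm_extend
4. evDone: (Standby) → mode=Dock action=motors_on
5. evTimeout: (Dock) → mode=Recover action=spin_ccw
6. evTimeout: (Recover) → mode=Standby action=motors_off
7. evTimeout: (Standby) → mode=Retreat action=lamp_flash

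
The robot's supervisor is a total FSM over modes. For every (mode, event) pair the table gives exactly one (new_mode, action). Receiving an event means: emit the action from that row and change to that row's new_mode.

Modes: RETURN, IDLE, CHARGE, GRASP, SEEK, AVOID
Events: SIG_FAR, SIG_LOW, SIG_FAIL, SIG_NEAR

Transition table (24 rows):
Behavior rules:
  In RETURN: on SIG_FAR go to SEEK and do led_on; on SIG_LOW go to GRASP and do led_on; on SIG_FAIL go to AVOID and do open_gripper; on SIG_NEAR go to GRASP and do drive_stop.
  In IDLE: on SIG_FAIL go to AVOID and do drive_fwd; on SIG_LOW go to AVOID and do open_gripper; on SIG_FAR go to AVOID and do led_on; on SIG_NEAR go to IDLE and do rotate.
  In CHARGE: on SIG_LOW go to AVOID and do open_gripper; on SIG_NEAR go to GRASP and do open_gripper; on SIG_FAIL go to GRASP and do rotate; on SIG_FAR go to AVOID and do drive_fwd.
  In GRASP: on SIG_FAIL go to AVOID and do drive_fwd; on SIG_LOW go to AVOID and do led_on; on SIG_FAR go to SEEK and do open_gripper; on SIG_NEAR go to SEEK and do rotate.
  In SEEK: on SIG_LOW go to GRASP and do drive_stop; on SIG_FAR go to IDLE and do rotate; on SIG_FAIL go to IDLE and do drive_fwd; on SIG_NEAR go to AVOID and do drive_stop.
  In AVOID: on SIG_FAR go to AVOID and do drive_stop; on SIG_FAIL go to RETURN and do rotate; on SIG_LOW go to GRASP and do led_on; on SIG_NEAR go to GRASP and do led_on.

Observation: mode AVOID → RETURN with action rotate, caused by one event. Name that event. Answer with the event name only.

SIG_FAIL

try SIG_FAR: (AVOID, SIG_FAR) → (AVOID, drive_stop)
try SIG_LOW: (AVOID, SIG_LOW) → (GRASP, led_on)
try SIG_FAIL: (AVOID, SIG_FAIL) → (RETURN, rotate)  ← matches
try SIG_NEAR: (AVOID, SIG_NEAR) → (GRASP, led_on)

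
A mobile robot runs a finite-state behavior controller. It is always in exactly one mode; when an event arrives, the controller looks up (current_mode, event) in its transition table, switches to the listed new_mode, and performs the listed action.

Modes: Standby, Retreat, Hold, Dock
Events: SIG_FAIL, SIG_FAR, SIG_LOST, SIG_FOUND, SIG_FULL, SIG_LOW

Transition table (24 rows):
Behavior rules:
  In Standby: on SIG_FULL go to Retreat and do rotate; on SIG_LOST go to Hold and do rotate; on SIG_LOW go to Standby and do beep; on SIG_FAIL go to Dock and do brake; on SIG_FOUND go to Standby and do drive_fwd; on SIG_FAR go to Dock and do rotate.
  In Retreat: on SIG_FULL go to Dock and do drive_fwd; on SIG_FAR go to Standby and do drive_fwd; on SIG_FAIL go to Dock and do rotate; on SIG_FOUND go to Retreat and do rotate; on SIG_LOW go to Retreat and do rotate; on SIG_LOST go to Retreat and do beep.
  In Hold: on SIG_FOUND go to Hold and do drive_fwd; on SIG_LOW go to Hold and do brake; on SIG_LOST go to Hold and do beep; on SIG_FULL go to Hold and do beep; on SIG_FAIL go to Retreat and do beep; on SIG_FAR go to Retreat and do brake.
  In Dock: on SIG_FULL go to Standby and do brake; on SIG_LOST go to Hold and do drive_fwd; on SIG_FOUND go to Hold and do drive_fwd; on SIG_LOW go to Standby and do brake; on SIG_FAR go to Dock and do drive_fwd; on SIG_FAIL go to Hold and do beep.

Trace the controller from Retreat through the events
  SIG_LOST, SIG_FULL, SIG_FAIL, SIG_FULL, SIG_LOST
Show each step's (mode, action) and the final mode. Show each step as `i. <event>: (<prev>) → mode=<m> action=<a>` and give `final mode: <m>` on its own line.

1. SIG_LOST: (Retreat) → mode=Retreat action=beep
2. SIG_FULL: (Retreat) → mode=Dock action=drive_fwd
3. SIG_FAIL: (Dock) → mode=Hold action=beep
4. SIG_FULL: (Hold) → mode=Hold action=beep
5. SIG_LOST: (Hold) → mode=Hold action=beep

final mode: Hold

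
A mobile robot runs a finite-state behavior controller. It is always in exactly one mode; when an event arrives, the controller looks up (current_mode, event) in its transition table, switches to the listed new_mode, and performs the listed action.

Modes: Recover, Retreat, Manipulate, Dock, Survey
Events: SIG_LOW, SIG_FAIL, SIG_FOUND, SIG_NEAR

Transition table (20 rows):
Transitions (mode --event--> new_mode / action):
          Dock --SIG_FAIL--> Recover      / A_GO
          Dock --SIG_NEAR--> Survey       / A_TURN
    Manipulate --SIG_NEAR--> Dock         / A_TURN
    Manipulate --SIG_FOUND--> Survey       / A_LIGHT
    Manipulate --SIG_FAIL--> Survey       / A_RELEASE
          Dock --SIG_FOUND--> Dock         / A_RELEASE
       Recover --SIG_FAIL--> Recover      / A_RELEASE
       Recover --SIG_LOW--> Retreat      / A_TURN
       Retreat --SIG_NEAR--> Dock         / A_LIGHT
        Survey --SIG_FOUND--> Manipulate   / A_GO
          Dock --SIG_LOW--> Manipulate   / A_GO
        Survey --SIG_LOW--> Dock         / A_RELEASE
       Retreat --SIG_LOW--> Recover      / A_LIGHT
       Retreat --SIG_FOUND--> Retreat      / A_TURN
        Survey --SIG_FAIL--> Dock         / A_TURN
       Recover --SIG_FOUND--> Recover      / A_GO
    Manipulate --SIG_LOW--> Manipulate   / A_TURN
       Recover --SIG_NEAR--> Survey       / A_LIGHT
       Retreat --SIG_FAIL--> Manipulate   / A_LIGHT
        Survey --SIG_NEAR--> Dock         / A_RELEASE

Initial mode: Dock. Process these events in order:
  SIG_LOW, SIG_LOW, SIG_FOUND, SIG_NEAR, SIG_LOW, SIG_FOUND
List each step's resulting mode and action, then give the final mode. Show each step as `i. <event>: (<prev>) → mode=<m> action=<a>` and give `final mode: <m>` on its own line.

1. SIG_LOW: (Dock) → mode=Manipulate action=A_GO
2. SIG_LOW: (Manipulate) → mode=Manipulate action=A_TURN
3. SIG_FOUND: (Manipulate) → mode=Survey action=A_LIGHT
4. SIG_NEAR: (Survey) → mode=Dock action=A_RELEASE
5. SIG_LOW: (Dock) → mode=Manipulate action=A_GO
6. SIG_FOUND: (Manipulate) → mode=Survey action=A_LIGHT

final mode: Survey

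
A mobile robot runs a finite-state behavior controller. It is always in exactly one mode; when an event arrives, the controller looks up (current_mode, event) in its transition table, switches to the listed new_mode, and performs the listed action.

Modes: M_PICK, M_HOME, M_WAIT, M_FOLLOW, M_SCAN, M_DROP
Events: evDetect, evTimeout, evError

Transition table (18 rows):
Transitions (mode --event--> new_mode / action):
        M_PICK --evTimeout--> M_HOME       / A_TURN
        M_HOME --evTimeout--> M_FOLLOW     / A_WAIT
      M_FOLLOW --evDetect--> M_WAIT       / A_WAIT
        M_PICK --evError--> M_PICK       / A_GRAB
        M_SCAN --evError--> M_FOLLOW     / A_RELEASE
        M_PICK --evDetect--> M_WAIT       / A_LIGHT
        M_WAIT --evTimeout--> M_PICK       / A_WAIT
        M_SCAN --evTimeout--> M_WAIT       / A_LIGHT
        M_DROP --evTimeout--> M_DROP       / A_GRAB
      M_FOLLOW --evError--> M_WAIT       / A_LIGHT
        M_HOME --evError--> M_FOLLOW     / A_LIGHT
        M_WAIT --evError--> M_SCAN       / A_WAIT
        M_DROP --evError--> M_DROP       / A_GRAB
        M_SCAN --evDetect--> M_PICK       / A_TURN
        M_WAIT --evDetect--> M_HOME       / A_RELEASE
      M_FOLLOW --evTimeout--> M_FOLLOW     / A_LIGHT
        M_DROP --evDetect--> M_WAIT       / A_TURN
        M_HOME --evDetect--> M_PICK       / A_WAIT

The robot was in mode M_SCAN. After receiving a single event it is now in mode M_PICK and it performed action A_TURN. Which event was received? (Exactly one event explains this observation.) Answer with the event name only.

evDetect

try evDetect: (M_SCAN, evDetect) → (M_PICK, A_TURN)  ← matches
try evTimeout: (M_SCAN, evTimeout) → (M_WAIT, A_LIGHT)
try evError: (M_SCAN, evError) → (M_FOLLOW, A_RELEASE)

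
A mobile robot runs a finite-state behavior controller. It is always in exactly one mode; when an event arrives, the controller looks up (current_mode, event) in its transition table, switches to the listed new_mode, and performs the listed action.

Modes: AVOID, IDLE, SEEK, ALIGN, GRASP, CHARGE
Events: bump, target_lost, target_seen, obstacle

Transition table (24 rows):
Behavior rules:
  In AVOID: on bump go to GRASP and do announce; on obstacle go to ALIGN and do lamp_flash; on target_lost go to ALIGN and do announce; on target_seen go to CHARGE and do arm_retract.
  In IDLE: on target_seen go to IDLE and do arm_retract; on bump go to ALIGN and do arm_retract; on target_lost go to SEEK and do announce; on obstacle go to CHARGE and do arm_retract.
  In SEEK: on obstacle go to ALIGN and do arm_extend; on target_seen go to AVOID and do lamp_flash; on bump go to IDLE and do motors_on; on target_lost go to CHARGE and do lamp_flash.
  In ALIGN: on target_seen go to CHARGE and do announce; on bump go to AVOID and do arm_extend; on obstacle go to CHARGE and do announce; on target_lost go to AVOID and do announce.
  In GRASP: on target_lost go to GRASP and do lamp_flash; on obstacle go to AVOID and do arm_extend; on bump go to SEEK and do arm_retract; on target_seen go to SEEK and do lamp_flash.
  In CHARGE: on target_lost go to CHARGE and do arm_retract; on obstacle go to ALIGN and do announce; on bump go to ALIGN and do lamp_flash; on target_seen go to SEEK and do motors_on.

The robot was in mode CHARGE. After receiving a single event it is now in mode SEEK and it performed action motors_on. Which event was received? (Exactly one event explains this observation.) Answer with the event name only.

try bump: (CHARGE, bump) → (ALIGN, lamp_flash)
try target_lost: (CHARGE, target_lost) → (CHARGE, arm_retract)
try target_seen: (CHARGE, target_seen) → (SEEK, motors_on)  ← matches
try obstacle: (CHARGE, obstacle) → (ALIGN, announce)

target_seen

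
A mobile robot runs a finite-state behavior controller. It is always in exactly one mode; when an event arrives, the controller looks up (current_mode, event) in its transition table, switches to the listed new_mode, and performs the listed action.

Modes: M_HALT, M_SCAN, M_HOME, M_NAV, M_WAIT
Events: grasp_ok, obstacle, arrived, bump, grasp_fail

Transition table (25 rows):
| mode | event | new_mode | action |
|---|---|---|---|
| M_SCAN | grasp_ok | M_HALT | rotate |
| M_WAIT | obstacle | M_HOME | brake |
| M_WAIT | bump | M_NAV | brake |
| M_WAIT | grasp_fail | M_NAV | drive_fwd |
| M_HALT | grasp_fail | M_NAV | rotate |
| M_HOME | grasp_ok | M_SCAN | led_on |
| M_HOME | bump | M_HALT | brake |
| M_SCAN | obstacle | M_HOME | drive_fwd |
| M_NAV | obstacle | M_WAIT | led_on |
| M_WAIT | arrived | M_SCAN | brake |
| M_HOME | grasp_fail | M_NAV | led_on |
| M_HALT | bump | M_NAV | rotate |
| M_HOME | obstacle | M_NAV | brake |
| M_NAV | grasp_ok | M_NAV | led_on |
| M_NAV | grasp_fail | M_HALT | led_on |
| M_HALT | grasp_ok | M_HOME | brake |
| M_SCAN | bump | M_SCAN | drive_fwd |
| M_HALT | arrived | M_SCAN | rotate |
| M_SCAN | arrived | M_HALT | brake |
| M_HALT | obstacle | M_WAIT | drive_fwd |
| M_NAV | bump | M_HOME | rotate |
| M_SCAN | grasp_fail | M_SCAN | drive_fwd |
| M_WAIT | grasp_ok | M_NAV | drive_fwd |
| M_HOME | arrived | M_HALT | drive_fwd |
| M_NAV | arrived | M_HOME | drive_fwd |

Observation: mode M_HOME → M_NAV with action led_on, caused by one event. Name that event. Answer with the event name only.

grasp_fail

try grasp_ok: (M_HOME, grasp_ok) → (M_SCAN, led_on)
try obstacle: (M_HOME, obstacle) → (M_NAV, brake)
try arrived: (M_HOME, arrived) → (M_HALT, drive_fwd)
try bump: (M_HOME, bump) → (M_HALT, brake)
try grasp_fail: (M_HOME, grasp_fail) → (M_NAV, led_on)  ← matches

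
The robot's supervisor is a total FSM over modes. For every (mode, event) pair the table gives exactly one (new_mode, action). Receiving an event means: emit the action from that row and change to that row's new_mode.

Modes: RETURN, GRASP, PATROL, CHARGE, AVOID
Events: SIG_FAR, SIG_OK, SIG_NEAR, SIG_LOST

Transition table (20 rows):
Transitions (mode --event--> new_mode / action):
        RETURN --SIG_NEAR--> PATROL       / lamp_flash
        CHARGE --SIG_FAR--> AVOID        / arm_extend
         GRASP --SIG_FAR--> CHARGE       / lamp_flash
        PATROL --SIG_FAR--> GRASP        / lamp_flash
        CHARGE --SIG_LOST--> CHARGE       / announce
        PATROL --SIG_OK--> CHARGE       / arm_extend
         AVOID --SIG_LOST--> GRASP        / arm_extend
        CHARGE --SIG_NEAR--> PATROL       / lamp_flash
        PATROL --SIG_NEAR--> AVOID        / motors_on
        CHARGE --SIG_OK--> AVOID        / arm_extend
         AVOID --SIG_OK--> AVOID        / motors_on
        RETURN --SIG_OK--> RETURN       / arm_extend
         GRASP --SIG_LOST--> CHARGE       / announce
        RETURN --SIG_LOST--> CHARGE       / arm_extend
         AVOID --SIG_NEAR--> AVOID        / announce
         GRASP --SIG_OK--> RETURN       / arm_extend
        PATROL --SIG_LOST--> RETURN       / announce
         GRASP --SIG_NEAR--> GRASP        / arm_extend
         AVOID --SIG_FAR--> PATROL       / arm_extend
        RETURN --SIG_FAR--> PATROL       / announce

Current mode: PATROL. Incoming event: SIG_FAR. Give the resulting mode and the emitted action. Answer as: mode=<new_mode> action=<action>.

current mode = PATROL; filter table to that mode:
  (PATROL, SIG_FAR) → (GRASP, lamp_flash)  ← event matches
  (PATROL, SIG_OK) → (CHARGE, arm_extend)
  (PATROL, SIG_NEAR) → (AVOID, motors_on)
  (PATROL, SIG_LOST) → (RETURN, announce)
event = SIG_FAR selects (GRASP, lamp_flash)

mode=GRASP action=lamp_flash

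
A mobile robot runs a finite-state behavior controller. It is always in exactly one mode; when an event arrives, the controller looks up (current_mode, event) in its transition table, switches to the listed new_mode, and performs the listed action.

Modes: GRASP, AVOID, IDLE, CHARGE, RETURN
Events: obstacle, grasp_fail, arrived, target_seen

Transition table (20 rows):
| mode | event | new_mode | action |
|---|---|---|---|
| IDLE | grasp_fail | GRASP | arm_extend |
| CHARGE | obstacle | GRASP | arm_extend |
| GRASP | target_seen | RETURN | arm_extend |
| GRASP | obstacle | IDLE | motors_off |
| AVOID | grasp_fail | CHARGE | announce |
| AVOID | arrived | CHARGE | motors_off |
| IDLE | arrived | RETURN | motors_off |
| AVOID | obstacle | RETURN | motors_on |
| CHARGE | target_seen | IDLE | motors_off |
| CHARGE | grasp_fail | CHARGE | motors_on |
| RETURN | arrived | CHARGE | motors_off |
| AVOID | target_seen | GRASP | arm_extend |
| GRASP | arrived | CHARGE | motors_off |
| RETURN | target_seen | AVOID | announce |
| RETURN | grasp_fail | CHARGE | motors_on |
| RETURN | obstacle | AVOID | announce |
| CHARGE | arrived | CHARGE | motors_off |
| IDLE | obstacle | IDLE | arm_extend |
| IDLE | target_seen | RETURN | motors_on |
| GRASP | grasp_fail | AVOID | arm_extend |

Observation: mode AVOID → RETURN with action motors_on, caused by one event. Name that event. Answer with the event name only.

obstacle

try obstacle: (AVOID, obstacle) → (RETURN, motors_on)  ← matches
try grasp_fail: (AVOID, grasp_fail) → (CHARGE, announce)
try arrived: (AVOID, arrived) → (CHARGE, motors_off)
try target_seen: (AVOID, target_seen) → (GRASP, arm_extend)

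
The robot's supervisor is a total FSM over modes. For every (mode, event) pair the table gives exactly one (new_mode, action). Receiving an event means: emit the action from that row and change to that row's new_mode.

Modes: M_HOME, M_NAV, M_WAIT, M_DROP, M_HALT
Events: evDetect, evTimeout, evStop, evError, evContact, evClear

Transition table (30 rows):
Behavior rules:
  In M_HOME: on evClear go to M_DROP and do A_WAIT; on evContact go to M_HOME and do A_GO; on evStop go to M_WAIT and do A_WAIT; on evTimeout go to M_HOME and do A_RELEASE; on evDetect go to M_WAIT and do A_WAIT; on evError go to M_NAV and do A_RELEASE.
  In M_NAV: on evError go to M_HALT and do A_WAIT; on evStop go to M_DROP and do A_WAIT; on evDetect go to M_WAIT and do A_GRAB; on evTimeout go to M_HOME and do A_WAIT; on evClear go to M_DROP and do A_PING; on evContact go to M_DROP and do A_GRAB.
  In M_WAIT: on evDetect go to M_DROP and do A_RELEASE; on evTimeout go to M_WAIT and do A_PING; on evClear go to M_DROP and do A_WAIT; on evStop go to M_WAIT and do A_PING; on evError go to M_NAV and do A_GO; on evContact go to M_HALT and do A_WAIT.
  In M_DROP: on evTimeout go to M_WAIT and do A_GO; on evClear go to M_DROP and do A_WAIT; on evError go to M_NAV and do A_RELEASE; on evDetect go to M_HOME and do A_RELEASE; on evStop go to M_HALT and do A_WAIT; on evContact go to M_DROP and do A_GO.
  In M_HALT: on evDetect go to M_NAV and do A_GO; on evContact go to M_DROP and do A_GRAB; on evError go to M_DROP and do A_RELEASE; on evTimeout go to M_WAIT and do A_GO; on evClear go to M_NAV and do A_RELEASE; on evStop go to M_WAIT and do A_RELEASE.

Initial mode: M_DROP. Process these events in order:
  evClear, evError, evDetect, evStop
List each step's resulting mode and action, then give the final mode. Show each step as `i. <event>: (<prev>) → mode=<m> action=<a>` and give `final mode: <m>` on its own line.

final mode: M_WAIT

1. evClear: (M_DROP) → mode=M_DROP action=A_WAIT
2. evError: (M_DROP) → mode=M_NAV action=A_RELEASE
3. evDetect: (M_NAV) → mode=M_WAIT action=A_GRAB
4. evStop: (M_WAIT) → mode=M_WAIT action=A_PING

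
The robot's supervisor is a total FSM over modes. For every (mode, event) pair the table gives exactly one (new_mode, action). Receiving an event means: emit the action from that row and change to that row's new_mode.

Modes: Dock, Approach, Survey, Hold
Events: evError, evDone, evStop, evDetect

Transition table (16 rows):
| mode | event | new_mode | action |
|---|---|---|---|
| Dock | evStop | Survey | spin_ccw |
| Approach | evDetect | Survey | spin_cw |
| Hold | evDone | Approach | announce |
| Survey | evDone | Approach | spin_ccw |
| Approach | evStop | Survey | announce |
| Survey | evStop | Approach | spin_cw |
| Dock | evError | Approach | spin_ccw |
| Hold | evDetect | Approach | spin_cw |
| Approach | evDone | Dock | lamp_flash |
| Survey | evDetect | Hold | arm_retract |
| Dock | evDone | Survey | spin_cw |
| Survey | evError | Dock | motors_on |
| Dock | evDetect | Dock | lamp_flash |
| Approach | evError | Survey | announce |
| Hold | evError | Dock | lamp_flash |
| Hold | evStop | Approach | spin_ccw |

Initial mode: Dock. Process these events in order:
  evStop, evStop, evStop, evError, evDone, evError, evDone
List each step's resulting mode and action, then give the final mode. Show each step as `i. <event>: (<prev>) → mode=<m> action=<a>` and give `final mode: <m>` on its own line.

final mode: Survey

1. evStop: (Dock) → mode=Survey action=spin_ccw
2. evStop: (Survey) → mode=Approach action=spin_cw
3. evStop: (Approach) → mode=Survey action=announce
4. evError: (Survey) → mode=Dock action=motors_on
5. evDone: (Dock) → mode=Survey action=spin_cw
6. evError: (Survey) → mode=Dock action=motors_on
7. evDone: (Dock) → mode=Survey action=spin_cw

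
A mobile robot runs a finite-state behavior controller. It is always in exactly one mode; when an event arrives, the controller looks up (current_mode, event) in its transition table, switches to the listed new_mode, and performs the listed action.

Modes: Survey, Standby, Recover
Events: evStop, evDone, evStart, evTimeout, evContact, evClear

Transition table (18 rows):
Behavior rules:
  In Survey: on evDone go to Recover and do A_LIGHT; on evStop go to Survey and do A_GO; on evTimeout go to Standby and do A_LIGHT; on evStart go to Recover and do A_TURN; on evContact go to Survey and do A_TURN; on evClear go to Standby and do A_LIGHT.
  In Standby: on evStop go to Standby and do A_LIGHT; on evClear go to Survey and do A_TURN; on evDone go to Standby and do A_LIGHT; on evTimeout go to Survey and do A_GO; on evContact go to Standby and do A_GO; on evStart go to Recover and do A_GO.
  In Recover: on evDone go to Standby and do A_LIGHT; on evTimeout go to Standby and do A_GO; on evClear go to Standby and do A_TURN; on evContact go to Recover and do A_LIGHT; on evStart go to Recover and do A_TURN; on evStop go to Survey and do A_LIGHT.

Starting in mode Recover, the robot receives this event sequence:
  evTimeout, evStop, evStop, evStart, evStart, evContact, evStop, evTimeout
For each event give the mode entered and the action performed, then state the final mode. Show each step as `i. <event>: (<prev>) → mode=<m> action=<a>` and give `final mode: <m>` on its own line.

final mode: Standby

1. evTimeout: (Recover) → mode=Standby action=A_GO
2. evStop: (Standby) → mode=Standby action=A_LIGHT
3. evStop: (Standby) → mode=Standby action=A_LIGHT
4. evStart: (Standby) → mode=Recover action=A_GO
5. evStart: (Recover) → mode=Recover action=A_TURN
6. evContact: (Recover) → mode=Recover action=A_LIGHT
7. evStop: (Recover) → mode=Survey action=A_LIGHT
8. evTimeout: (Survey) → mode=Standby action=A_LIGHT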